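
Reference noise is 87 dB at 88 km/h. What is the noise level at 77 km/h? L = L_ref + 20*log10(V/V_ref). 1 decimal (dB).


V/V_ref = 77 / 88 = 0.875
log10(0.875) = -0.057992
20 * -0.057992 = -1.1598
L = 87 + -1.1598 = 85.8 dB

85.8


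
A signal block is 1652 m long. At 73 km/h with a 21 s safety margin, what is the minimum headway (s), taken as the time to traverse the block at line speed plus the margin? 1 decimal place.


V = 73 / 3.6 = 20.2778 m/s
Block traversal time = 1652 / 20.2778 = 81.4685 s
Headway = 81.4685 + 21
Headway = 102.5 s

102.5


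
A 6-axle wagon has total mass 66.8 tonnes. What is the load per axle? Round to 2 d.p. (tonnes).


Load per axle = total weight / number of axles
Load = 66.8 / 6
Load = 11.13 tonnes

11.13


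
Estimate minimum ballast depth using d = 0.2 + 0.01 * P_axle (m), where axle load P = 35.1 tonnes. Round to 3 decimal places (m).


d = 0.2 + 0.01 * 35.1
d = 0.2 + 0.351
d = 0.551 m

0.551


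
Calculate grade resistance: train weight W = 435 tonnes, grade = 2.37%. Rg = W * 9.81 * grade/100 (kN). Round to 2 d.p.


Rg = W * 9.81 * grade / 100
Rg = 435 * 9.81 * 2.37 / 100
Rg = 4267.35 * 0.0237
Rg = 101.14 kN

101.14


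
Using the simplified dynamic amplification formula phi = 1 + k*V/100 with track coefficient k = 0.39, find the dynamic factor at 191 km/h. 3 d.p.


phi = 1 + k * V / 100
phi = 1 + 0.39 * 191 / 100
phi = 1 + 0.7449
phi = 1.745

1.745


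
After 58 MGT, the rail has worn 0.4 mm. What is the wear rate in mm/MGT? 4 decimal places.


Wear rate = total wear / cumulative tonnage
Rate = 0.4 / 58
Rate = 0.0069 mm/MGT

0.0069


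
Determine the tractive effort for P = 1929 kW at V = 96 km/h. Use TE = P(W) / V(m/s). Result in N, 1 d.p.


Convert: P = 1929 kW = 1929000 W
V = 96 / 3.6 = 26.6667 m/s
TE = 1929000 / 26.6667
TE = 72337.5 N

72337.5


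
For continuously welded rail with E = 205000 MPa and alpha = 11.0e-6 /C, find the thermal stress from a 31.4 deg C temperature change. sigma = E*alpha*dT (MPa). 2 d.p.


sigma = E * alpha * dT
sigma = 205000 * 11.0e-6 * 31.4
sigma = 2.255 * 31.4
sigma = 70.81 MPa

70.81


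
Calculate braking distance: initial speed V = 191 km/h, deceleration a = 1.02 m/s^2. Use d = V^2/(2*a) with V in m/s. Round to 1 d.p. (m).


Convert speed: V = 191 / 3.6 = 53.0556 m/s
V^2 = 2814.892
d = 2814.892 / (2 * 1.02)
d = 2814.892 / 2.04
d = 1379.8 m

1379.8


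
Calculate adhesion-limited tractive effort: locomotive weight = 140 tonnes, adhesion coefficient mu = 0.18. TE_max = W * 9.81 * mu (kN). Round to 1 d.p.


TE_max = W * g * mu
TE_max = 140 * 9.81 * 0.18
TE_max = 1373.4 * 0.18
TE_max = 247.2 kN

247.2


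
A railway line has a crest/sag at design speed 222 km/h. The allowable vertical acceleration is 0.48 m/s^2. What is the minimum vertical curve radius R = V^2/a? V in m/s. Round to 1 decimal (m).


Convert speed: V = 222 / 3.6 = 61.6667 m/s
V^2 = 3802.7778 m^2/s^2
R_v = 3802.7778 / 0.48
R_v = 7922.5 m

7922.5


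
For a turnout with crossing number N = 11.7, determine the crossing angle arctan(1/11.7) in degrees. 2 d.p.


1/N = 1/11.7 = 0.08547
angle = arctan(0.08547) = 0.085263 rad
angle = 0.085263 * 180/pi = 4.89 degrees

4.89


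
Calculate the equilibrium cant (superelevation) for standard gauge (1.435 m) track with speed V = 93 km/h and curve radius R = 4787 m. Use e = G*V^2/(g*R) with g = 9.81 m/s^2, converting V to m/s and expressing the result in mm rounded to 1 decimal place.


Convert speed: V = 93 / 3.6 = 25.8333 m/s
Apply formula: e = 1.435 * 25.8333^2 / (9.81 * 4787)
e = 1.435 * 667.3611 / 46960.47
e = 0.020393 m = 20.4 mm

20.4


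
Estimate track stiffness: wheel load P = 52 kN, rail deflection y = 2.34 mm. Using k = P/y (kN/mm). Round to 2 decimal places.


Track stiffness k = P / y
k = 52 / 2.34
k = 22.22 kN/mm

22.22


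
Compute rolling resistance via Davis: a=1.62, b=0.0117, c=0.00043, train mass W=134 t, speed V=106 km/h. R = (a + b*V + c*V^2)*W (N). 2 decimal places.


b*V = 0.0117 * 106 = 1.2402
c*V^2 = 0.00043 * 11236 = 4.83148
R_per_t = 1.62 + 1.2402 + 4.83148 = 7.69168 N/t
R_total = 7.69168 * 134 = 1030.69 N

1030.69


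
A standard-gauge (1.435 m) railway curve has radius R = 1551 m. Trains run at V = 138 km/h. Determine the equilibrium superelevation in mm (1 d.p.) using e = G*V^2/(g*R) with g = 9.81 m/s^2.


Convert speed: V = 138 / 3.6 = 38.3333 m/s
Apply formula: e = 1.435 * 38.3333^2 / (9.81 * 1551)
e = 1.435 * 1469.4444 / 15215.31
e = 0.138588 m = 138.6 mm

138.6


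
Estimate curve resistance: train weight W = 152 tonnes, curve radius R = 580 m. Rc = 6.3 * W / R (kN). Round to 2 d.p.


Rc = 6.3 * W / R
Rc = 6.3 * 152 / 580
Rc = 957.6 / 580
Rc = 1.65 kN

1.65


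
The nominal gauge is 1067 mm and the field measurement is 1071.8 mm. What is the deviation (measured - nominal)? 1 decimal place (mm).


Deviation = measured - nominal
Deviation = 1071.8 - 1067
Deviation = 4.8 mm

4.8


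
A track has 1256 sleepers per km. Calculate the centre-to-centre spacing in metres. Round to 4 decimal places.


Spacing = 1000 m / number of sleepers
Spacing = 1000 / 1256
Spacing = 0.7962 m

0.7962


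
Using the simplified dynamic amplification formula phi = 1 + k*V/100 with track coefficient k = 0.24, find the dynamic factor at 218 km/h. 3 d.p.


phi = 1 + k * V / 100
phi = 1 + 0.24 * 218 / 100
phi = 1 + 0.5232
phi = 1.523

1.523


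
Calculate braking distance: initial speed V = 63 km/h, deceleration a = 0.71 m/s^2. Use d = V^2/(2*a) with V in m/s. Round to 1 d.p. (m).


Convert speed: V = 63 / 3.6 = 17.5 m/s
V^2 = 306.25
d = 306.25 / (2 * 0.71)
d = 306.25 / 1.42
d = 215.7 m

215.7


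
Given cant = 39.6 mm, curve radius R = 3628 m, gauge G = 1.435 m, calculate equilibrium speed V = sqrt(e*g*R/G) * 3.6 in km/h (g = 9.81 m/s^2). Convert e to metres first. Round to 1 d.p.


Convert cant: e = 39.6 mm = 0.0396 m
V_ms = sqrt(0.0396 * 9.81 * 3628 / 1.435)
V_ms = sqrt(982.153957) = 31.3393 m/s
V = 31.3393 * 3.6 = 112.8 km/h

112.8


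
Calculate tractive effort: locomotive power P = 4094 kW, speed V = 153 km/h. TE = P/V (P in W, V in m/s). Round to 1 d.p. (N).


Convert: P = 4094 kW = 4094000 W
V = 153 / 3.6 = 42.5 m/s
TE = 4094000 / 42.5
TE = 96329.4 N

96329.4


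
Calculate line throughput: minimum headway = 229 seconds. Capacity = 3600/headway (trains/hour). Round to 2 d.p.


Capacity = 3600 / headway
Capacity = 3600 / 229
Capacity = 15.72 trains/hour

15.72


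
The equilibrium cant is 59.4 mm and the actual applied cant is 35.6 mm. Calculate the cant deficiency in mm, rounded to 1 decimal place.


Cant deficiency = equilibrium cant - actual cant
CD = 59.4 - 35.6
CD = 23.8 mm

23.8


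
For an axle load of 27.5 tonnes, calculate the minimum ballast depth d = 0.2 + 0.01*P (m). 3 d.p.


d = 0.2 + 0.01 * 27.5
d = 0.2 + 0.275
d = 0.475 m

0.475


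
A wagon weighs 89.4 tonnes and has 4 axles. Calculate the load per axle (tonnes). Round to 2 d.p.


Load per axle = total weight / number of axles
Load = 89.4 / 4
Load = 22.35 tonnes

22.35


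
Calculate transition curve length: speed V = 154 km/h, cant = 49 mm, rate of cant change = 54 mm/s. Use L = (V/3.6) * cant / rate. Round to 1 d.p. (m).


Convert speed: V = 154 / 3.6 = 42.7778 m/s
L = 42.7778 * 49 / 54
L = 2096.1111 / 54
L = 38.8 m

38.8


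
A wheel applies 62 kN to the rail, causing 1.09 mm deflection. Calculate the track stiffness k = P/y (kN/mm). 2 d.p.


Track stiffness k = P / y
k = 62 / 1.09
k = 56.88 kN/mm

56.88


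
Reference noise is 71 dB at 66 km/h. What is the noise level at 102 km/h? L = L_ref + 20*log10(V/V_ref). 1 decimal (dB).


V/V_ref = 102 / 66 = 1.545455
log10(1.545455) = 0.189056
20 * 0.189056 = 3.7811
L = 71 + 3.7811 = 74.8 dB

74.8


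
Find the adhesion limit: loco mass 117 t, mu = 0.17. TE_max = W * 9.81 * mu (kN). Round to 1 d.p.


TE_max = W * g * mu
TE_max = 117 * 9.81 * 0.17
TE_max = 1147.77 * 0.17
TE_max = 195.1 kN

195.1


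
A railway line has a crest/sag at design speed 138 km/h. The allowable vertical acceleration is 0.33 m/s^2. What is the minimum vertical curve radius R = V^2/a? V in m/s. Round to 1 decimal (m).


Convert speed: V = 138 / 3.6 = 38.3333 m/s
V^2 = 1469.4444 m^2/s^2
R_v = 1469.4444 / 0.33
R_v = 4452.9 m

4452.9


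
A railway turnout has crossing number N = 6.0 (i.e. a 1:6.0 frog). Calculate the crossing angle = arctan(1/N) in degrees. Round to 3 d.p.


1/N = 1/6.0 = 0.166667
angle = arctan(0.166667) = 0.165149 rad
angle = 0.165149 * 180/pi = 9.462 degrees

9.462


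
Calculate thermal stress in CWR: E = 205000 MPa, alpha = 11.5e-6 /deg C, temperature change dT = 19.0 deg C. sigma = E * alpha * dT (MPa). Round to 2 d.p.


sigma = E * alpha * dT
sigma = 205000 * 11.5e-6 * 19.0
sigma = 2.3575 * 19.0
sigma = 44.79 MPa

44.79


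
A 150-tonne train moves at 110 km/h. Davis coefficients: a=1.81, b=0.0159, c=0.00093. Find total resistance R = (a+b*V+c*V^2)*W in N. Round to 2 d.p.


b*V = 0.0159 * 110 = 1.749
c*V^2 = 0.00093 * 12100 = 11.253
R_per_t = 1.81 + 1.749 + 11.253 = 14.812 N/t
R_total = 14.812 * 150 = 2221.80 N

2221.80


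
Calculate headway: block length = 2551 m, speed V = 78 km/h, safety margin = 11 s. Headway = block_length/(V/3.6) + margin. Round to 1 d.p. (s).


V = 78 / 3.6 = 21.6667 m/s
Block traversal time = 2551 / 21.6667 = 117.7385 s
Headway = 117.7385 + 11
Headway = 128.7 s

128.7


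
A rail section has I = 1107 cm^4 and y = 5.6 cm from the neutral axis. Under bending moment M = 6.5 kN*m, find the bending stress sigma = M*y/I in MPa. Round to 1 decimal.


Convert units:
M = 6.5 kN*m = 6500000 N*mm
y = 5.6 cm = 56 mm
I = 1107 cm^4 = 11070000 mm^4
sigma = 6500000 * 56 / 11070000
sigma = 32.9 MPa

32.9


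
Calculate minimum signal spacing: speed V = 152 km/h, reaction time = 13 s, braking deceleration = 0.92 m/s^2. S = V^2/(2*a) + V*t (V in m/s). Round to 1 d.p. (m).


V = 152 / 3.6 = 42.2222 m/s
Braking distance = 42.2222^2 / (2*0.92) = 968.8674 m
Sighting distance = 42.2222 * 13 = 548.8889 m
S = 968.8674 + 548.8889 = 1517.8 m

1517.8


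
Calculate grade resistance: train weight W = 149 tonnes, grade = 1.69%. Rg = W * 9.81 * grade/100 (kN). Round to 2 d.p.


Rg = W * 9.81 * grade / 100
Rg = 149 * 9.81 * 1.69 / 100
Rg = 1461.69 * 0.0169
Rg = 24.70 kN

24.70


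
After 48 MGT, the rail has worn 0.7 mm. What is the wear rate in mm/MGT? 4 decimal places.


Wear rate = total wear / cumulative tonnage
Rate = 0.7 / 48
Rate = 0.0146 mm/MGT

0.0146


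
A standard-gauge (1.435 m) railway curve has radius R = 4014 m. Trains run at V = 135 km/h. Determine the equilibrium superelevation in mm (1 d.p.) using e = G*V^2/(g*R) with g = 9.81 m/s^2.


Convert speed: V = 135 / 3.6 = 37.5 m/s
Apply formula: e = 1.435 * 37.5^2 / (9.81 * 4014)
e = 1.435 * 1406.25 / 39377.34
e = 0.051247 m = 51.2 mm

51.2


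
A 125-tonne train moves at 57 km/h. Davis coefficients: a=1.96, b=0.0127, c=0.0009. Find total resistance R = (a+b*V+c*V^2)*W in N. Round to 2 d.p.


b*V = 0.0127 * 57 = 0.7239
c*V^2 = 0.0009 * 3249 = 2.9241
R_per_t = 1.96 + 0.7239 + 2.9241 = 5.608 N/t
R_total = 5.608 * 125 = 701.00 N

701.00


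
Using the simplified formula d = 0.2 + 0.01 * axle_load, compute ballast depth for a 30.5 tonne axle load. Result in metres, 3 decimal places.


d = 0.2 + 0.01 * 30.5
d = 0.2 + 0.305
d = 0.505 m

0.505


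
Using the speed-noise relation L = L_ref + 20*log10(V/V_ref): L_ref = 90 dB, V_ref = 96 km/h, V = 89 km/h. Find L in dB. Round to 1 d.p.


V/V_ref = 89 / 96 = 0.927083
log10(0.927083) = -0.032881
20 * -0.032881 = -0.6576
L = 90 + -0.6576 = 89.3 dB

89.3


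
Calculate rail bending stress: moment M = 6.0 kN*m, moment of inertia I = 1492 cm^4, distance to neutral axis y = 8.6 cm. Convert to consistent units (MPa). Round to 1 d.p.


Convert units:
M = 6.0 kN*m = 6000000 N*mm
y = 8.6 cm = 86 mm
I = 1492 cm^4 = 14920000 mm^4
sigma = 6000000 * 86 / 14920000
sigma = 34.6 MPa

34.6


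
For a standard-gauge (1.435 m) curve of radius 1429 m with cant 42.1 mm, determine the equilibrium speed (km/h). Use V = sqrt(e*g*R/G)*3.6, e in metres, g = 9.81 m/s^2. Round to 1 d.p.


Convert cant: e = 42.1 mm = 0.0421 m
V_ms = sqrt(0.0421 * 9.81 * 1429 / 1.435)
V_ms = sqrt(411.274167) = 20.2799 m/s
V = 20.2799 * 3.6 = 73.0 km/h

73.0


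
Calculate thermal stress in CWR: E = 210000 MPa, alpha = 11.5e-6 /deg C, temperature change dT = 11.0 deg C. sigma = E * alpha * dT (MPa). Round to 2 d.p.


sigma = E * alpha * dT
sigma = 210000 * 11.5e-6 * 11.0
sigma = 2.415 * 11.0
sigma = 26.57 MPa

26.57


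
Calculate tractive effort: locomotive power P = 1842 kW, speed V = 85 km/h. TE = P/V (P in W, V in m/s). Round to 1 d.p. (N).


Convert: P = 1842 kW = 1842000 W
V = 85 / 3.6 = 23.6111 m/s
TE = 1842000 / 23.6111
TE = 78014.1 N

78014.1


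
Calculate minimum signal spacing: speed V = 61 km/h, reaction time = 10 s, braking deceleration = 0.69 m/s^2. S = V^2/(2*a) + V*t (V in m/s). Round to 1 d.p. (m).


V = 61 / 3.6 = 16.9444 m/s
Braking distance = 16.9444^2 / (2*0.69) = 208.0538 m
Sighting distance = 16.9444 * 10 = 169.4444 m
S = 208.0538 + 169.4444 = 377.5 m

377.5


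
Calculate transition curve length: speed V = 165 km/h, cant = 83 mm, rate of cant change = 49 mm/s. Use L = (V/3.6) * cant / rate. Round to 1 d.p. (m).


Convert speed: V = 165 / 3.6 = 45.8333 m/s
L = 45.8333 * 83 / 49
L = 3804.1667 / 49
L = 77.6 m

77.6


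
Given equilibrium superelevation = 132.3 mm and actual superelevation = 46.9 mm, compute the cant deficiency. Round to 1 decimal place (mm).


Cant deficiency = equilibrium cant - actual cant
CD = 132.3 - 46.9
CD = 85.4 mm

85.4


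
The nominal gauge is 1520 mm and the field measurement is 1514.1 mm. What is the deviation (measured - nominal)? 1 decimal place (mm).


Deviation = measured - nominal
Deviation = 1514.1 - 1520
Deviation = -5.9 mm

-5.9


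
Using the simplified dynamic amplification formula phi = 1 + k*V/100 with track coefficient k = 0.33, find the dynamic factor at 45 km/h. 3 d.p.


phi = 1 + k * V / 100
phi = 1 + 0.33 * 45 / 100
phi = 1 + 0.1485
phi = 1.149

1.149


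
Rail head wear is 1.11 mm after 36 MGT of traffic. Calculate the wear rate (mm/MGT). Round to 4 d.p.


Wear rate = total wear / cumulative tonnage
Rate = 1.11 / 36
Rate = 0.0308 mm/MGT

0.0308


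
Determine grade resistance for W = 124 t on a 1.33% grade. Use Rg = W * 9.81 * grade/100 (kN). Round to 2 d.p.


Rg = W * 9.81 * grade / 100
Rg = 124 * 9.81 * 1.33 / 100
Rg = 1216.44 * 0.0133
Rg = 16.18 kN

16.18


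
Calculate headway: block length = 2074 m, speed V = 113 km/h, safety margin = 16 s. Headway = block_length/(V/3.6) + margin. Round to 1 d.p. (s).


V = 113 / 3.6 = 31.3889 m/s
Block traversal time = 2074 / 31.3889 = 66.0743 s
Headway = 66.0743 + 16
Headway = 82.1 s

82.1


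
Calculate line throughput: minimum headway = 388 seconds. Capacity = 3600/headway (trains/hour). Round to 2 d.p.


Capacity = 3600 / headway
Capacity = 3600 / 388
Capacity = 9.28 trains/hour

9.28


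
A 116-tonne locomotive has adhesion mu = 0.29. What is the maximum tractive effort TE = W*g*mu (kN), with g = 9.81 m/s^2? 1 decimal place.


TE_max = W * g * mu
TE_max = 116 * 9.81 * 0.29
TE_max = 1137.96 * 0.29
TE_max = 330.0 kN

330.0


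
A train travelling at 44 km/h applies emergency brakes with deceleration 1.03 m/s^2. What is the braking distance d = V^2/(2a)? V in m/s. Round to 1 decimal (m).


Convert speed: V = 44 / 3.6 = 12.2222 m/s
V^2 = 149.3827
d = 149.3827 / (2 * 1.03)
d = 149.3827 / 2.06
d = 72.5 m

72.5


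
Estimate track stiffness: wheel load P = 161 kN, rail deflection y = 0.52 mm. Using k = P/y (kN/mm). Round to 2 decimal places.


Track stiffness k = P / y
k = 161 / 0.52
k = 309.62 kN/mm

309.62


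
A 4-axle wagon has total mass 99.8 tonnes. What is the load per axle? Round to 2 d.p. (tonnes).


Load per axle = total weight / number of axles
Load = 99.8 / 4
Load = 24.95 tonnes

24.95


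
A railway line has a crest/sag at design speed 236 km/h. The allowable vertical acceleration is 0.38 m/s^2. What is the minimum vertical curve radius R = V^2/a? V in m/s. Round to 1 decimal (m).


Convert speed: V = 236 / 3.6 = 65.5556 m/s
V^2 = 4297.5309 m^2/s^2
R_v = 4297.5309 / 0.38
R_v = 11309.3 m

11309.3


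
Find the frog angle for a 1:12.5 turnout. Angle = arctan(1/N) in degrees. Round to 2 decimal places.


1/N = 1/12.5 = 0.08
angle = arctan(0.08) = 0.07983 rad
angle = 0.07983 * 180/pi = 4.57 degrees

4.57


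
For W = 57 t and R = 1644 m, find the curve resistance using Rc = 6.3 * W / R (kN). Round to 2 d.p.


Rc = 6.3 * W / R
Rc = 6.3 * 57 / 1644
Rc = 359.1 / 1644
Rc = 0.22 kN

0.22


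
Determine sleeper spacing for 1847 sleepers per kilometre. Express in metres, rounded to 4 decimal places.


Spacing = 1000 m / number of sleepers
Spacing = 1000 / 1847
Spacing = 0.5414 m

0.5414


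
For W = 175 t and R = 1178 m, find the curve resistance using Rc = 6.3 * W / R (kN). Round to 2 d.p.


Rc = 6.3 * W / R
Rc = 6.3 * 175 / 1178
Rc = 1102.5 / 1178
Rc = 0.94 kN

0.94


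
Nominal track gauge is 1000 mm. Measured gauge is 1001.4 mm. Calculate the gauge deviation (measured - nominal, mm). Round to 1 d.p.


Deviation = measured - nominal
Deviation = 1001.4 - 1000
Deviation = 1.4 mm

1.4


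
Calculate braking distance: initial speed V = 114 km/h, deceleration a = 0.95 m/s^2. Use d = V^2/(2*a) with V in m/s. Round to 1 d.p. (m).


Convert speed: V = 114 / 3.6 = 31.6667 m/s
V^2 = 1002.7778
d = 1002.7778 / (2 * 0.95)
d = 1002.7778 / 1.9
d = 527.8 m

527.8


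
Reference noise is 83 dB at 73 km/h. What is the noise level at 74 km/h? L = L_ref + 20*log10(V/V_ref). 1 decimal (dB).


V/V_ref = 74 / 73 = 1.013699
log10(1.013699) = 0.005909
20 * 0.005909 = 0.1182
L = 83 + 0.1182 = 83.1 dB

83.1


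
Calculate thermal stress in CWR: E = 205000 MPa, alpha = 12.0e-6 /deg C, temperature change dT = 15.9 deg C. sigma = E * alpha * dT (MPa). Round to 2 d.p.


sigma = E * alpha * dT
sigma = 205000 * 12.0e-6 * 15.9
sigma = 2.46 * 15.9
sigma = 39.11 MPa

39.11


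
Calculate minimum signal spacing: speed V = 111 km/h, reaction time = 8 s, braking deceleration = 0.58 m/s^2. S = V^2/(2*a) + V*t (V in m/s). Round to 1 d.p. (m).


V = 111 / 3.6 = 30.8333 m/s
Braking distance = 30.8333^2 / (2*0.58) = 819.5642 m
Sighting distance = 30.8333 * 8 = 246.6667 m
S = 819.5642 + 246.6667 = 1066.2 m

1066.2


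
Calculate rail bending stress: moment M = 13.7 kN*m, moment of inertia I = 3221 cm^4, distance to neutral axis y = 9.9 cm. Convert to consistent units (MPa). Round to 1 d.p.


Convert units:
M = 13.7 kN*m = 13700000 N*mm
y = 9.9 cm = 99 mm
I = 3221 cm^4 = 32210000 mm^4
sigma = 13700000 * 99 / 32210000
sigma = 42.1 MPa

42.1


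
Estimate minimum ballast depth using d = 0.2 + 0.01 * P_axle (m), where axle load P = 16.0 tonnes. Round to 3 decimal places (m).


d = 0.2 + 0.01 * 16.0
d = 0.2 + 0.16
d = 0.360 m

0.360


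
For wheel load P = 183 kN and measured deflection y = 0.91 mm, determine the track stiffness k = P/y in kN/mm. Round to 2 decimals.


Track stiffness k = P / y
k = 183 / 0.91
k = 201.10 kN/mm

201.10


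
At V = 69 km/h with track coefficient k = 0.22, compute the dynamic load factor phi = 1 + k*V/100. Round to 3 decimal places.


phi = 1 + k * V / 100
phi = 1 + 0.22 * 69 / 100
phi = 1 + 0.1518
phi = 1.152

1.152


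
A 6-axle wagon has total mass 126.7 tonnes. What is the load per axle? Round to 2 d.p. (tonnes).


Load per axle = total weight / number of axles
Load = 126.7 / 6
Load = 21.12 tonnes

21.12


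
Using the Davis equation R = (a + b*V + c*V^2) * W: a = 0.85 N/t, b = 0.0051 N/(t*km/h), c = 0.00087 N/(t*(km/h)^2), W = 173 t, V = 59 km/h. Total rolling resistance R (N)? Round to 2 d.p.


b*V = 0.0051 * 59 = 0.3009
c*V^2 = 0.00087 * 3481 = 3.02847
R_per_t = 0.85 + 0.3009 + 3.02847 = 4.17937 N/t
R_total = 4.17937 * 173 = 723.03 N

723.03


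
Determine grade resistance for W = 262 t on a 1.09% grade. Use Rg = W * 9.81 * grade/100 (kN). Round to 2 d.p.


Rg = W * 9.81 * grade / 100
Rg = 262 * 9.81 * 1.09 / 100
Rg = 2570.22 * 0.0109
Rg = 28.02 kN

28.02


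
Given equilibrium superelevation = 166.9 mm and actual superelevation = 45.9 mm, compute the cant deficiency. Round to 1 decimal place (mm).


Cant deficiency = equilibrium cant - actual cant
CD = 166.9 - 45.9
CD = 121.0 mm

121.0


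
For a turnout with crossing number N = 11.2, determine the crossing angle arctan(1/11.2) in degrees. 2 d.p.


1/N = 1/11.2 = 0.089286
angle = arctan(0.089286) = 0.08905 rad
angle = 0.08905 * 180/pi = 5.10 degrees

5.10


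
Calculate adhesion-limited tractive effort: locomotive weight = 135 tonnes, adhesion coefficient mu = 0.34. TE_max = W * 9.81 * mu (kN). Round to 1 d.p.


TE_max = W * g * mu
TE_max = 135 * 9.81 * 0.34
TE_max = 1324.35 * 0.34
TE_max = 450.3 kN

450.3


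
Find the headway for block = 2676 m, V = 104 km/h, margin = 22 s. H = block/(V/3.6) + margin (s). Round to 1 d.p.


V = 104 / 3.6 = 28.8889 m/s
Block traversal time = 2676 / 28.8889 = 92.6308 s
Headway = 92.6308 + 22
Headway = 114.6 s

114.6


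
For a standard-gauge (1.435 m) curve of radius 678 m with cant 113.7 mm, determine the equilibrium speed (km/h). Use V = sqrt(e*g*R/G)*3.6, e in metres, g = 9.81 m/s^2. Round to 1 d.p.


Convert cant: e = 113.7 mm = 0.1137 m
V_ms = sqrt(0.1137 * 9.81 * 678 / 1.435)
V_ms = sqrt(526.995934) = 22.9564 m/s
V = 22.9564 * 3.6 = 82.6 km/h

82.6


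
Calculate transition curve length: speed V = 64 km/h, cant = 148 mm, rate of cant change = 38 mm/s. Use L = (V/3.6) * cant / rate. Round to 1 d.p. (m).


Convert speed: V = 64 / 3.6 = 17.7778 m/s
L = 17.7778 * 148 / 38
L = 2631.1111 / 38
L = 69.2 m

69.2


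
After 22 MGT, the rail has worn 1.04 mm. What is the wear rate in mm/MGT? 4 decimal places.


Wear rate = total wear / cumulative tonnage
Rate = 1.04 / 22
Rate = 0.0473 mm/MGT

0.0473


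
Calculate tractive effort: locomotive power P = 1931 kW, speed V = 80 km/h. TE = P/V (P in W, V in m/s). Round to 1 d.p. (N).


Convert: P = 1931 kW = 1931000 W
V = 80 / 3.6 = 22.2222 m/s
TE = 1931000 / 22.2222
TE = 86895.0 N

86895.0


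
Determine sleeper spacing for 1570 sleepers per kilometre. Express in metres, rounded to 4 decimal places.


Spacing = 1000 m / number of sleepers
Spacing = 1000 / 1570
Spacing = 0.6369 m

0.6369


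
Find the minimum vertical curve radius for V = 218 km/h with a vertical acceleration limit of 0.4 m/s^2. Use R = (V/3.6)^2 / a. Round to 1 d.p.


Convert speed: V = 218 / 3.6 = 60.5556 m/s
V^2 = 3666.9753 m^2/s^2
R_v = 3666.9753 / 0.4
R_v = 9167.4 m

9167.4


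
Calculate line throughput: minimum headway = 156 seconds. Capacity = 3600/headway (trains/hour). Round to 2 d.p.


Capacity = 3600 / headway
Capacity = 3600 / 156
Capacity = 23.08 trains/hour

23.08


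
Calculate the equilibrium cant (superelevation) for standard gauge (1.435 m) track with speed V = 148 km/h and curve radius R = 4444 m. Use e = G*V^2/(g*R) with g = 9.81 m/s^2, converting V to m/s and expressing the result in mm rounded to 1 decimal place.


Convert speed: V = 148 / 3.6 = 41.1111 m/s
Apply formula: e = 1.435 * 41.1111^2 / (9.81 * 4444)
e = 1.435 * 1690.1235 / 43595.64
e = 0.055632 m = 55.6 mm

55.6


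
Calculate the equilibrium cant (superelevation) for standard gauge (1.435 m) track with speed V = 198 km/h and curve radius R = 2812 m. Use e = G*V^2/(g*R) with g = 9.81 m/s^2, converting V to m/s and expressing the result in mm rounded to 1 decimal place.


Convert speed: V = 198 / 3.6 = 55.0 m/s
Apply formula: e = 1.435 * 55.0^2 / (9.81 * 2812)
e = 1.435 * 3025.0 / 27585.72
e = 0.157359 m = 157.4 mm

157.4


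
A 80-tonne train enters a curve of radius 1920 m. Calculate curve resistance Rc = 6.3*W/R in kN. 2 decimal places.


Rc = 6.3 * W / R
Rc = 6.3 * 80 / 1920
Rc = 504.0 / 1920
Rc = 0.26 kN

0.26


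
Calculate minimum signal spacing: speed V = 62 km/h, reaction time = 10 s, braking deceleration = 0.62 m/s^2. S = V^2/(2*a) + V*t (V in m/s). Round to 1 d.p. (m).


V = 62 / 3.6 = 17.2222 m/s
Braking distance = 17.2222^2 / (2*0.62) = 239.1975 m
Sighting distance = 17.2222 * 10 = 172.2222 m
S = 239.1975 + 172.2222 = 411.4 m

411.4


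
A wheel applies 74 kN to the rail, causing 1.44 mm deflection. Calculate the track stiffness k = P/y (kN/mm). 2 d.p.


Track stiffness k = P / y
k = 74 / 1.44
k = 51.39 kN/mm

51.39


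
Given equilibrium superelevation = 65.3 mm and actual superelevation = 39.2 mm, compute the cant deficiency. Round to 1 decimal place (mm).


Cant deficiency = equilibrium cant - actual cant
CD = 65.3 - 39.2
CD = 26.1 mm

26.1


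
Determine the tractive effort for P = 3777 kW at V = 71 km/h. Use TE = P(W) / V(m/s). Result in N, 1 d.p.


Convert: P = 3777 kW = 3777000 W
V = 71 / 3.6 = 19.7222 m/s
TE = 3777000 / 19.7222
TE = 191509.9 N

191509.9


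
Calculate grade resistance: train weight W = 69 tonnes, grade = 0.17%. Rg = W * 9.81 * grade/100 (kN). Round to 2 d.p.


Rg = W * 9.81 * grade / 100
Rg = 69 * 9.81 * 0.17 / 100
Rg = 676.89 * 0.0017
Rg = 1.15 kN

1.15


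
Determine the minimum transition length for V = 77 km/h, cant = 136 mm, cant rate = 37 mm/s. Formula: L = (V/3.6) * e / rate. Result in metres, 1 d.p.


Convert speed: V = 77 / 3.6 = 21.3889 m/s
L = 21.3889 * 136 / 37
L = 2908.8889 / 37
L = 78.6 m

78.6


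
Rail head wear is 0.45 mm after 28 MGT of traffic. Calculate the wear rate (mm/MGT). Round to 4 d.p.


Wear rate = total wear / cumulative tonnage
Rate = 0.45 / 28
Rate = 0.0161 mm/MGT

0.0161


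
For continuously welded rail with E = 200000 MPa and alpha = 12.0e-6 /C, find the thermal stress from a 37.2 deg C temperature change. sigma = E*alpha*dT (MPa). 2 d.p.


sigma = E * alpha * dT
sigma = 200000 * 12.0e-6 * 37.2
sigma = 2.4 * 37.2
sigma = 89.28 MPa

89.28


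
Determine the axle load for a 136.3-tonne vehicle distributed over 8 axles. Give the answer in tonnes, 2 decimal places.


Load per axle = total weight / number of axles
Load = 136.3 / 8
Load = 17.04 tonnes

17.04


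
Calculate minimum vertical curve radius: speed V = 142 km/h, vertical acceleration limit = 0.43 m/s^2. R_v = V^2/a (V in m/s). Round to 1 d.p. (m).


Convert speed: V = 142 / 3.6 = 39.4444 m/s
V^2 = 1555.8642 m^2/s^2
R_v = 1555.8642 / 0.43
R_v = 3618.3 m

3618.3


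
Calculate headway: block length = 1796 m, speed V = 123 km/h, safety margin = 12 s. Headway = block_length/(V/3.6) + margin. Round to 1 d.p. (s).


V = 123 / 3.6 = 34.1667 m/s
Block traversal time = 1796 / 34.1667 = 52.5659 s
Headway = 52.5659 + 12
Headway = 64.6 s

64.6


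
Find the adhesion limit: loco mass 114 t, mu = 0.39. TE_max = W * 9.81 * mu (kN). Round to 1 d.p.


TE_max = W * g * mu
TE_max = 114 * 9.81 * 0.39
TE_max = 1118.34 * 0.39
TE_max = 436.2 kN

436.2


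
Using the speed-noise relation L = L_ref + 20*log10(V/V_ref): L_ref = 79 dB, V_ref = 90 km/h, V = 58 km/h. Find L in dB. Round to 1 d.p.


V/V_ref = 58 / 90 = 0.644444
log10(0.644444) = -0.190815
20 * -0.190815 = -3.8163
L = 79 + -3.8163 = 75.2 dB

75.2


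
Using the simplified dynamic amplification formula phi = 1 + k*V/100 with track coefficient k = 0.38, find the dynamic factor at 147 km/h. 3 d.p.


phi = 1 + k * V / 100
phi = 1 + 0.38 * 147 / 100
phi = 1 + 0.5586
phi = 1.559

1.559


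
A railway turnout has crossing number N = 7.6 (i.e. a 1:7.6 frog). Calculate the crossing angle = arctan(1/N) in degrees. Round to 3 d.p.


1/N = 1/7.6 = 0.131579
angle = arctan(0.131579) = 0.130827 rad
angle = 0.130827 * 180/pi = 7.496 degrees

7.496


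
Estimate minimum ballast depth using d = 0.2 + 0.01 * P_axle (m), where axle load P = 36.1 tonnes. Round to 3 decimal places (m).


d = 0.2 + 0.01 * 36.1
d = 0.2 + 0.361
d = 0.561 m

0.561


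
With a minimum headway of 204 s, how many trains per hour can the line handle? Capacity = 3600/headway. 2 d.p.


Capacity = 3600 / headway
Capacity = 3600 / 204
Capacity = 17.65 trains/hour

17.65


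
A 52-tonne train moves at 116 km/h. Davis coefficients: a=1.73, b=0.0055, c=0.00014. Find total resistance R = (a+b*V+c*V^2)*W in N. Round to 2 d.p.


b*V = 0.0055 * 116 = 0.638
c*V^2 = 0.00014 * 13456 = 1.88384
R_per_t = 1.73 + 0.638 + 1.88384 = 4.25184 N/t
R_total = 4.25184 * 52 = 221.10 N

221.10


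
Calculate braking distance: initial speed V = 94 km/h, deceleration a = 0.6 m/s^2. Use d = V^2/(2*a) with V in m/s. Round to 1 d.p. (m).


Convert speed: V = 94 / 3.6 = 26.1111 m/s
V^2 = 681.7901
d = 681.7901 / (2 * 0.6)
d = 681.7901 / 1.2
d = 568.2 m

568.2


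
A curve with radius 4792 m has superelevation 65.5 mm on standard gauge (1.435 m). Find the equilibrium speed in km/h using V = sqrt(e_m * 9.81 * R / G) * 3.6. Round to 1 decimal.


Convert cant: e = 65.5 mm = 0.0655 m
V_ms = sqrt(0.0655 * 9.81 * 4792 / 1.435)
V_ms = sqrt(2145.730704) = 46.322 m/s
V = 46.322 * 3.6 = 166.8 km/h

166.8


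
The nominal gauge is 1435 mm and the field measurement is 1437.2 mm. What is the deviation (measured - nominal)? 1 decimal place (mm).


Deviation = measured - nominal
Deviation = 1437.2 - 1435
Deviation = 2.2 mm

2.2


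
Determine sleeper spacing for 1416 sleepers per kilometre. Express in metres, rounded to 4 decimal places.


Spacing = 1000 m / number of sleepers
Spacing = 1000 / 1416
Spacing = 0.7062 m

0.7062


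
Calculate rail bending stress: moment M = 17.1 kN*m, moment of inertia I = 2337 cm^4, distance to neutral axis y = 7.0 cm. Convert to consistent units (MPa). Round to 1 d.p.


Convert units:
M = 17.1 kN*m = 17100000 N*mm
y = 7.0 cm = 70 mm
I = 2337 cm^4 = 23370000 mm^4
sigma = 17100000 * 70 / 23370000
sigma = 51.2 MPa

51.2


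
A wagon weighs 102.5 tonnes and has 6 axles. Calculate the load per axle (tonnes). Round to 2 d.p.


Load per axle = total weight / number of axles
Load = 102.5 / 6
Load = 17.08 tonnes

17.08


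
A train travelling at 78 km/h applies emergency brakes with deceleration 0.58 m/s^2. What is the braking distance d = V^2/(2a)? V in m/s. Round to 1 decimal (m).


Convert speed: V = 78 / 3.6 = 21.6667 m/s
V^2 = 469.4444
d = 469.4444 / (2 * 0.58)
d = 469.4444 / 1.16
d = 404.7 m

404.7


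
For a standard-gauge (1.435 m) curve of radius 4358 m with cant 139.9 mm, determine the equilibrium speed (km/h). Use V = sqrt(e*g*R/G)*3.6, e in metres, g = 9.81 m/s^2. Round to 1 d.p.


Convert cant: e = 139.9 mm = 0.1399 m
V_ms = sqrt(0.1399 * 9.81 * 4358 / 1.435)
V_ms = sqrt(4167.945646) = 64.5596 m/s
V = 64.5596 * 3.6 = 232.4 km/h

232.4


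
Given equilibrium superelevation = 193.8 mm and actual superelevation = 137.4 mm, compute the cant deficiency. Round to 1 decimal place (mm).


Cant deficiency = equilibrium cant - actual cant
CD = 193.8 - 137.4
CD = 56.4 mm

56.4


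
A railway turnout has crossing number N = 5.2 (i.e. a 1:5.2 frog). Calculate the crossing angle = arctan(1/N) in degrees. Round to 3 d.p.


1/N = 1/5.2 = 0.192308
angle = arctan(0.192308) = 0.189988 rad
angle = 0.189988 * 180/pi = 10.886 degrees

10.886


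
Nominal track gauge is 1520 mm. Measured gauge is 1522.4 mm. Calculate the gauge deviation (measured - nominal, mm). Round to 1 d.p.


Deviation = measured - nominal
Deviation = 1522.4 - 1520
Deviation = 2.4 mm

2.4


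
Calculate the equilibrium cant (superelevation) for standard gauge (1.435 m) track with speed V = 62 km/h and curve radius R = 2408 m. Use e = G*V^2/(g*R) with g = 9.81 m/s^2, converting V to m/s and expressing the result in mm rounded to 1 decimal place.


Convert speed: V = 62 / 3.6 = 17.2222 m/s
Apply formula: e = 1.435 * 17.2222^2 / (9.81 * 2408)
e = 1.435 * 296.6049 / 23622.48
e = 0.018018 m = 18.0 mm

18.0


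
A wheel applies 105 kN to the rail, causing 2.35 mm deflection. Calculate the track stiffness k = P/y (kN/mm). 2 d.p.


Track stiffness k = P / y
k = 105 / 2.35
k = 44.68 kN/mm

44.68


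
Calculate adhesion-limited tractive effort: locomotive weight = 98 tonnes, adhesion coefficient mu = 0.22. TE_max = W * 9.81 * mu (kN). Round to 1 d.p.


TE_max = W * g * mu
TE_max = 98 * 9.81 * 0.22
TE_max = 961.38 * 0.22
TE_max = 211.5 kN

211.5


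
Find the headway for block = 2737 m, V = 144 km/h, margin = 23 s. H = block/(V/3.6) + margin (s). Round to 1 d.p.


V = 144 / 3.6 = 40.0 m/s
Block traversal time = 2737 / 40.0 = 68.425 s
Headway = 68.425 + 23
Headway = 91.4 s

91.4


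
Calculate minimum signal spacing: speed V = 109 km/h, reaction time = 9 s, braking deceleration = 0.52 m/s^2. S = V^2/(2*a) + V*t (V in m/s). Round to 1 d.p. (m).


V = 109 / 3.6 = 30.2778 m/s
Braking distance = 30.2778^2 / (2*0.52) = 881.4844 m
Sighting distance = 30.2778 * 9 = 272.5 m
S = 881.4844 + 272.5 = 1154.0 m

1154.0


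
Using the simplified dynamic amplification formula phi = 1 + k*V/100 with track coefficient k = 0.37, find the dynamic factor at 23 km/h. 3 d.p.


phi = 1 + k * V / 100
phi = 1 + 0.37 * 23 / 100
phi = 1 + 0.0851
phi = 1.085

1.085


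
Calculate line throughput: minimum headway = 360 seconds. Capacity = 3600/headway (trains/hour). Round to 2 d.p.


Capacity = 3600 / headway
Capacity = 3600 / 360
Capacity = 10.00 trains/hour

10.00


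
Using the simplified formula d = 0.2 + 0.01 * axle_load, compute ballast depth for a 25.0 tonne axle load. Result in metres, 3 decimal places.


d = 0.2 + 0.01 * 25.0
d = 0.2 + 0.25
d = 0.450 m

0.450


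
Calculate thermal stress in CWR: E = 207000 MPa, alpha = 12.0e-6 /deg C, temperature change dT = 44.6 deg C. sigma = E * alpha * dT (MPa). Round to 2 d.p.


sigma = E * alpha * dT
sigma = 207000 * 12.0e-6 * 44.6
sigma = 2.484 * 44.6
sigma = 110.79 MPa

110.79


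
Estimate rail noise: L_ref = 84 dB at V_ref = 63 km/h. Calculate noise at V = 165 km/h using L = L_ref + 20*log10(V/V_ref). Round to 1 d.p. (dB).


V/V_ref = 165 / 63 = 2.619048
log10(2.619048) = 0.418143
20 * 0.418143 = 8.3629
L = 84 + 8.3629 = 92.4 dB

92.4


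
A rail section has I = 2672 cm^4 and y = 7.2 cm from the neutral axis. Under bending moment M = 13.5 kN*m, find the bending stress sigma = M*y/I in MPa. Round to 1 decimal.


Convert units:
M = 13.5 kN*m = 13500000 N*mm
y = 7.2 cm = 72 mm
I = 2672 cm^4 = 26720000 mm^4
sigma = 13500000 * 72 / 26720000
sigma = 36.4 MPa

36.4


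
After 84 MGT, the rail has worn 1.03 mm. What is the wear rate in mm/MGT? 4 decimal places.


Wear rate = total wear / cumulative tonnage
Rate = 1.03 / 84
Rate = 0.0123 mm/MGT

0.0123


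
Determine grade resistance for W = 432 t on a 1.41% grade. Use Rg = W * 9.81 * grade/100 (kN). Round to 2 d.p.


Rg = W * 9.81 * grade / 100
Rg = 432 * 9.81 * 1.41 / 100
Rg = 4237.92 * 0.0141
Rg = 59.75 kN

59.75


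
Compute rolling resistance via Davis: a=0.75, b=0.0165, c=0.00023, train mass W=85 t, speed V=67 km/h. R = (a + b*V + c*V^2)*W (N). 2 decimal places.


b*V = 0.0165 * 67 = 1.1055
c*V^2 = 0.00023 * 4489 = 1.03247
R_per_t = 0.75 + 1.1055 + 1.03247 = 2.88797 N/t
R_total = 2.88797 * 85 = 245.48 N

245.48


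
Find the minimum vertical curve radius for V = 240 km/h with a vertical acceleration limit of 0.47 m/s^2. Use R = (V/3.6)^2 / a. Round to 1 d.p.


Convert speed: V = 240 / 3.6 = 66.6667 m/s
V^2 = 4444.4444 m^2/s^2
R_v = 4444.4444 / 0.47
R_v = 9456.3 m

9456.3


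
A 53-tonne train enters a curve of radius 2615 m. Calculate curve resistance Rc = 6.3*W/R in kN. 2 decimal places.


Rc = 6.3 * W / R
Rc = 6.3 * 53 / 2615
Rc = 333.9 / 2615
Rc = 0.13 kN

0.13


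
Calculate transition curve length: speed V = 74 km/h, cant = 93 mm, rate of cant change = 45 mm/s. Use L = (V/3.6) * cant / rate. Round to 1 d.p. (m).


Convert speed: V = 74 / 3.6 = 20.5556 m/s
L = 20.5556 * 93 / 45
L = 1911.6667 / 45
L = 42.5 m

42.5


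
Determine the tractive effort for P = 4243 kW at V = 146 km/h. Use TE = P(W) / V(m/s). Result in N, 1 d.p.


Convert: P = 4243 kW = 4243000 W
V = 146 / 3.6 = 40.5556 m/s
TE = 4243000 / 40.5556
TE = 104621.9 N

104621.9


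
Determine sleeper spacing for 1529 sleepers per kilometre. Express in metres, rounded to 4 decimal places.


Spacing = 1000 m / number of sleepers
Spacing = 1000 / 1529
Spacing = 0.6540 m

0.6540


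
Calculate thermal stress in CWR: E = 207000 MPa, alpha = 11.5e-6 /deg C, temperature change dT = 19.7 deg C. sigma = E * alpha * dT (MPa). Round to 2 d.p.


sigma = E * alpha * dT
sigma = 207000 * 11.5e-6 * 19.7
sigma = 2.3805 * 19.7
sigma = 46.90 MPa

46.90


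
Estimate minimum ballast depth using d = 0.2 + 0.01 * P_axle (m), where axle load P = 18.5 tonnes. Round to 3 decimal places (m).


d = 0.2 + 0.01 * 18.5
d = 0.2 + 0.185
d = 0.385 m

0.385


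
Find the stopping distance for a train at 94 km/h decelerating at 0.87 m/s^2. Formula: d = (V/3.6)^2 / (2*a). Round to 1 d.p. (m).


Convert speed: V = 94 / 3.6 = 26.1111 m/s
V^2 = 681.7901
d = 681.7901 / (2 * 0.87)
d = 681.7901 / 1.74
d = 391.8 m

391.8


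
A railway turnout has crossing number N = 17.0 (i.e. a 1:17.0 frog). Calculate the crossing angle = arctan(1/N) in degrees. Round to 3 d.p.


1/N = 1/17.0 = 0.058824
angle = arctan(0.058824) = 0.058756 rad
angle = 0.058756 * 180/pi = 3.366 degrees

3.366


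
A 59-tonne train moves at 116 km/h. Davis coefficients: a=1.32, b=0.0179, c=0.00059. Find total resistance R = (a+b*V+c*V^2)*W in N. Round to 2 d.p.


b*V = 0.0179 * 116 = 2.0764
c*V^2 = 0.00059 * 13456 = 7.93904
R_per_t = 1.32 + 2.0764 + 7.93904 = 11.33544 N/t
R_total = 11.33544 * 59 = 668.79 N

668.79


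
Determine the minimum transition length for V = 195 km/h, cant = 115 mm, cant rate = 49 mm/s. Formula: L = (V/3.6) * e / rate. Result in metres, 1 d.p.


Convert speed: V = 195 / 3.6 = 54.1667 m/s
L = 54.1667 * 115 / 49
L = 6229.1667 / 49
L = 127.1 m

127.1


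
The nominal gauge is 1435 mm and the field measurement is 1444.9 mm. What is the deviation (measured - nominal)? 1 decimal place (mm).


Deviation = measured - nominal
Deviation = 1444.9 - 1435
Deviation = 9.9 mm

9.9


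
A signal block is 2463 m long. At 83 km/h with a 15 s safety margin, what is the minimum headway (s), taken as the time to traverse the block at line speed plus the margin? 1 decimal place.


V = 83 / 3.6 = 23.0556 m/s
Block traversal time = 2463 / 23.0556 = 106.8289 s
Headway = 106.8289 + 15
Headway = 121.8 s

121.8


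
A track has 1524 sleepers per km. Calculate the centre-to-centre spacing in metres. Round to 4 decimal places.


Spacing = 1000 m / number of sleepers
Spacing = 1000 / 1524
Spacing = 0.6562 m

0.6562


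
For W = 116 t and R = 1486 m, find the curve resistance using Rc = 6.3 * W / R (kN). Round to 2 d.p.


Rc = 6.3 * W / R
Rc = 6.3 * 116 / 1486
Rc = 730.8 / 1486
Rc = 0.49 kN

0.49


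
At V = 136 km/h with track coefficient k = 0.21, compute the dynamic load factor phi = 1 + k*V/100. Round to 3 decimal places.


phi = 1 + k * V / 100
phi = 1 + 0.21 * 136 / 100
phi = 1 + 0.2856
phi = 1.286

1.286


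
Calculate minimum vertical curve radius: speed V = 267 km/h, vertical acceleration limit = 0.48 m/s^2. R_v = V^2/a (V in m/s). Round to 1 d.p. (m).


Convert speed: V = 267 / 3.6 = 74.1667 m/s
V^2 = 5500.6944 m^2/s^2
R_v = 5500.6944 / 0.48
R_v = 11459.8 m

11459.8


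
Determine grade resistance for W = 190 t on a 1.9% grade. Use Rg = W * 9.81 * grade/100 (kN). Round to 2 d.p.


Rg = W * 9.81 * grade / 100
Rg = 190 * 9.81 * 1.9 / 100
Rg = 1863.9 * 0.019
Rg = 35.41 kN

35.41


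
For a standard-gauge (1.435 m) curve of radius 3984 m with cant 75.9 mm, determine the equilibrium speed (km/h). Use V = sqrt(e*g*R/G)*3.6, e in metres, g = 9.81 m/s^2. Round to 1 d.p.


Convert cant: e = 75.9 mm = 0.0759 m
V_ms = sqrt(0.0759 * 9.81 * 3984 / 1.435)
V_ms = sqrt(2067.179607) = 45.4662 m/s
V = 45.4662 * 3.6 = 163.7 km/h

163.7
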